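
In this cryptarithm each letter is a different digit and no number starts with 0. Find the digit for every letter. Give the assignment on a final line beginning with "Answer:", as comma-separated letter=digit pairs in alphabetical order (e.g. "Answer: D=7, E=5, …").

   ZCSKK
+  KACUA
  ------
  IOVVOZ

Step 1. [col 1: K + A ≡ Z (mod 10)] K=8 is one option consistent with column 1 (K + A ≡ Z (mod 10), carry-in 0) — take it, so K=8.
Step 2. [col 1: K + A ≡ Z (mod 10)] column 1 (K + A ≡ Z (mod 10), carry-in 0) doesn't pin A yet; pick A=7 and continue, so A=7.
Step 3. [col 1: K + A ≡ Z (mod 10)] column 1: given K=8, A=7, carry-in 0, and digits 7,8 already taken and all letters distinct, K+A≡Z (mod 10) forces Z=5. So Z=5.
Step 4. [col 2: K + U ≡ O (mod 10)] O=3 is one option consistent with column 2 (K + U ≡ O (mod 10), carry-in 1) — take it. So O=3.
Step 5. [I] the sum has 6 digits but both addends have 5; that extra leading digit I is the final carry, namely 1 ⇒ I=1.
Step 6. [col 2: K + U ≡ O (mod 10)] in column 2 we have K+U≡O with carry-in 1; given K=8, O=3 and digits 1,3,5,7,8 already taken and all letters distinct, that pins U to 4, so U=4.
Step 7. [col 3: S + C ≡ V (mod 10)] column 3: given nothing yet, carry-in 1, and digits 1,3,4,5,7,8 already taken and all letters distinct, S+C≡V (mod 10) forces V=9, so V=9.
Step 8. [col 3: S + C ≡ V (mod 10)] column 3 (S + C ≡ V (mod 10), carry-in 1) doesn't pin C yet; pick C=2 and continue ⇒ C=2.
Step 9. [col 3: S + C ≡ V (mod 10)] column 3: given C=2, V=9, carry-in 1, and digits 1,2,3,4,5,7,8,9 already taken and all letters distinct, S+C≡V (mod 10) forces S=6. So S=6.

Answer: A=7, C=2, I=1, K=8, O=3, S=6, U=4, V=9, Z=5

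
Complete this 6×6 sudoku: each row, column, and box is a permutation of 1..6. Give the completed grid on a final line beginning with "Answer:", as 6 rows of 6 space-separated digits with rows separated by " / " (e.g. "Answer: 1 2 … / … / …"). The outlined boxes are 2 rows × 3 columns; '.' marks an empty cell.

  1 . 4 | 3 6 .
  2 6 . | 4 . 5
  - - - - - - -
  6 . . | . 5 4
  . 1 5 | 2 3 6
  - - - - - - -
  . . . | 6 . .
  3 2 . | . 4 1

Step 1. [r5c1∈{4,5}] col 1 places 5 nowhere but r5c1. So r5c1=5.
Step 2. [r3c2∈{3}] nothing but 3 survives at r3c2, so r3c2=3.
Step 3. [r5c6∈{2,3}] in row 5, 3 fits only at r5c6 ⇒ r5c6=3.
Step 4. [r1c6∈{2}] r1c6 has the single candidate 2. So r1c6=2.
Step 5. [r4c1∈{4}] r4c1 has the single candidate 4. So r4c1=4.
Step 6. [r2c3∈{3}] only 3 remains possible at r2c3. So r2c3=3.
Step 7. [r5c2∈{4}] r5c2 has the single candidate 4, so r5c2=4.
Step 8. [r3c3∈{2}] nothing but 2 survives at r3c3. So r3c3=2.
Step 9. [r3c4∈{1}] only 1 remains possible at r3c4, so r3c4=1.
Step 10. [r5c3∈{1}] r5c3 has the single candidate 1, so r5c3=1.
Step 11. [r6c3∈{6}] only 6 remains possible at r6c3. So r6c3=6.
Step 12. [r6c4∈{5}] nothing but 5 survives at r6c4. So r6c4=5.
Step 13. [r2c5∈{1}] nothing but 1 survives at r2c5, so r2c5=1.
Step 14. [r5c5∈{2}] r5c5's peers cover all but 2, so r5c5=2.
Step 15. [r1c2∈{5}] nothing but 5 survives at r1c2, so r1c2=5.

Answer: 1 5 4 3 6 2 / 2 6 3 4 1 5 / 6 3 2 1 5 4 / 4 1 5 2 3 6 / 5 4 1 6 2 3 / 3 2 6 5 4 1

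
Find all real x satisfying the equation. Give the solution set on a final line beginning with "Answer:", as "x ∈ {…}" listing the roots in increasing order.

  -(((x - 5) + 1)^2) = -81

Step 1. [-(((x - 5) + 1)^2) = -81] leading − — multiply by −1. So neg: ((x - 5) + 1)^2 = 81.
Step 2. [((x - 5) + 1)^2 = 81] 81 ≥ 0, LHS is (·)² — take ±√, so sqrt: (x - 5) + 1 = 9 or -9.
Step 3. [(x - 5) + 1 = 9 or -9] peel the +1: subtract 1 from each side, so sub: x - 5 = 8 or -10.
Step 4. [x - 5 = 8 or -10] peel the -5: add 5 from each side, so sub: x = 13 or -5.

Answer: x ∈ {-5, 13}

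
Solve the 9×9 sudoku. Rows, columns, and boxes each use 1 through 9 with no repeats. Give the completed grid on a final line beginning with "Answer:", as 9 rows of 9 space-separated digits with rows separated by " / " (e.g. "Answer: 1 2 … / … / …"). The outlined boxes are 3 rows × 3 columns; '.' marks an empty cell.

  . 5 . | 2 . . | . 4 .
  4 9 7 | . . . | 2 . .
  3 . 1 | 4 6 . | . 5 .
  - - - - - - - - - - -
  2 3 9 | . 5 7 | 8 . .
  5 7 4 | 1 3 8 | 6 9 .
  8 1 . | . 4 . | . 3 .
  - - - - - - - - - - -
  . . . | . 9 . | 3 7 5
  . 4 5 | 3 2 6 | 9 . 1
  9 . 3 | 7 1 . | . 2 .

Step 1. [r9c9∈{4,6,8}] across box 9, 6 lands solely at r9c9, so r9c9=6.
Step 2. [r3c7∈{7}] nothing but 7 survives at r3c7. So r3c7=7.
Step 3. [r7c2∈{2,6,8}] r7c2 is the only open cell in col 2 admitting 6 ⇒ r7c2=6.
Step 4. [r2c5∈{8}] nothing but 8 survives at r2c5, so r2c5=8.
Step 5. [r3c6∈{9}] r3c6 is down to just 9 ⇒ r3c6=9.
Step 6. [r2c9∈{3}] nothing but 3 survives at r2c9. So r2c9=3.
Step 7. [r3c9∈{8}] r3c9 is down to just 8 ⇒ r3c9=8.
Step 8. [r1c3∈{6,8}] in row 1, 8 fits only at r1c3, so r1c3=8.
Step 9. [r1c7∈{1}] r1c7's peers cover all but 1. So r1c7=1.
Step 10. [r9c6∈{4,5}] row 9 places 5 nowhere but r9c6, so r9c6=5.
Step 11. [r6c3∈{6}] r6c3's peers cover all but 6, so r6c3=6.
Step 12. [r6c6∈{2}] only 2 remains possible at r6c6, so r6c6=2.
Step 13. [r9c2∈{8}] nothing but 8 survives at r9c2. So r9c2=8.
Step 14. [r7c4∈{8}] only 8 remains possible at r7c4, so r7c4=8.
Step 15. [r5c9∈{2}] only 2 remains possible at r5c9. So r5c9=2.
Step 16. [r9c7∈{4}] nothing but 4 survives at r9c7. So r9c7=4.
Step 17. [r4c4∈{6}] nothing but 6 survives at r4c4. So r4c4=6.
Step 18. [r8c1∈{7}] nothing but 7 survives at r8c1 ⇒ r8c1=7.
Step 19. [r6c9∈{7}] r6c9 is down to just 7. So r6c9=7.
Step 20. [r7c3∈{2}] r7c3's peers cover all but 2 ⇒ r7c3=2.
Step 21. [r2c8∈{6}] only 6 remains possible at r2c8, so r2c8=6.
Step 22. [r4c8∈{1}] r4c8 has the single candidate 1 ⇒ r4c8=1.
Step 23. [r3c2∈{2}] r3c2's peers cover all but 2 ⇒ r3c2=2.
Step 24. [r1c1∈{6}] r1c1 has the single candidate 6, so r1c1=6.
Step 25. [r2c6∈{1}] r2c6 is down to just 1, so r2c6=1.
Step 26. [r7c1∈{1}] r7c1's peers cover all but 1. So r7c1=1.
Step 27. [r1c9∈{9}] r1c9 has the single candidate 9. So r1c9=9.
Step 28. [r7c6∈{4}] r7c6's peers cover all but 4 ⇒ r7c6=4.
Step 29. [r6c4∈{9}] r6c4 has the single candidate 9. So r6c4=9.
Step 30. [r4c9∈{4}] r4c9 has the single candidate 4, so r4c9=4.
Step 31. [r1c6∈{3}] only 3 remains possible at r1c6. So r1c6=3.
Step 32. [r2c4∈{5}] nothing but 5 survives at r2c4, so r2c4=5.
Step 33. [r1c5∈{7}] r1c5 is down to just 7 ⇒ r1c5=7.
Step 34. [r6c7∈{5}] r6c7 is down to just 5 ⇒ r6c7=5.
Step 35. [r8c8∈{8}] only 8 remains possible at r8c8. So r8c8=8.

Answer: 6 5 8 2 7 3 1 4 9 / 4 9 7 5 8 1 2 6 3 / 3 2 1 4 6 9 7 5 8 / 2 3 9 6 5 7 8 1 4 / 5 7 4 1 3 8 6 9 2 / 8 1 6 9 4 2 5 3 7 / 1 6 2 8 9 4 3 7 5 / 7 4 5 3 2 6 9 8 1 / 9 8 3 7 1 5 4 2 6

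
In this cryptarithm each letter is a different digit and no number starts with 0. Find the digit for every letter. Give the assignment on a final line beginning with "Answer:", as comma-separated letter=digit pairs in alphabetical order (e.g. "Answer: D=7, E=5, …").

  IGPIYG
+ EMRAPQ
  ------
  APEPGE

Step 1. [col 1: G + Q ≡ E (mod 10)] no forcing yet in column 1 (carry-in 0); E=1 is free and consistent — try it ⇒ E=1.
Step 2. [col 1: G + Q ≡ E (mod 10)] no forcing yet in column 1 (carry-in 0); Q=9 is free and consistent — try it ⇒ Q=9.
Step 3. [col 1: G + Q ≡ E (mod 10)] column 1 reads G+Q+carry(0)=E with Q=9, E=1; with digits 1,9 already taken and all letters distinct, the only value for G is 2. So G=2.
Step 4. [col 2: Y + P ≡ G (mod 10)] several values work for P in column 2 (Y + P ≡ G (mod 10), carry-in 1); try P=6, so P=6.
Step 5. [col 2: Y + P ≡ G (mod 10)] column 2: given P=6, G=2, carry-in 1, and digits 1,2,6,9 already taken and all letters distinct, Y+P≡G (mod 10) forces Y=5, so Y=5.
Step 6. [col 3: I + A ≡ P (mod 10)] several values work for I in column 3 (I + A ≡ P (mod 10), carry-in 1); try I=7 ⇒ I=7.
Step 7. [col 3: I + A ≡ P (mod 10)] column 3 reads I+A+carry(1)=P with I=7, P=6; with digits 1,2,5,6,7,9 already taken and all letters distinct, the only value for A is 8 ⇒ A=8.
Step 8. [col 4: P + R ≡ E (mod 10)] in column 4 we have P+R≡E with carry-in 1; given P=6, E=1 and digits 1,2,5,6,7,8,9 already taken and all letters distinct, that pins R to 4, so R=4.
Step 9. [col 5: G + M ≡ P (mod 10)] column 5 reads G+M+carry(1)=P with G=2, P=6; with digits 1,2,4,5,6,7,8,9 already taken and all letters distinct, the only value for M is 3 ⇒ M=3.

Answer: A=8, E=1, G=2, I=7, M=3, P=6, Q=9, R=4, Y=5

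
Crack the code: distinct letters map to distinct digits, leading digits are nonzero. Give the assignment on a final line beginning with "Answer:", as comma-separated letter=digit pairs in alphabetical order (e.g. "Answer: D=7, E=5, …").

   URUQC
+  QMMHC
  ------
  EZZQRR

Step 1. [E] the sum has 6 digits but both addends have 5; that extra leading digit E is the final carry, namely 1, so E=1.
Step 2. [col 1: C + C ≡ R (mod 10)] column 1 (C + C ≡ R (mod 10), carry-in 0) doesn't pin C yet; pick C=3 and continue, so C=3.
Step 3. [col 1: C + C ≡ R (mod 10)] column 1 reads C+C+carry(0)=R with C=3; with digits 1,3 already taken and all letters distinct, the only value for R is 6, so R=6.
Step 4. [col 2: Q + H ≡ R (mod 10)] no forcing yet in column 2 (carry-in 0); Q=7 is free and consistent — try it. So Q=7.
Step 5. [col 2: Q + H ≡ R (mod 10)] in column 2 we have Q+H≡R with carry-in 0; given Q=7, R=6 and digits 1,3,6,7 already taken and all letters distinct, that pins H to 9. So H=9.
Step 6. [col 3: U + M ≡ Q (mod 10)] no forcing yet in column 3 (carry-in 1); U=2 is free and consistent — try it. So U=2.
Step 7. [col 3: U + M ≡ Q (mod 10)] from column 3 (U=2, Q=7, carry-in 1, digits 1,2,3,6,7,9 already taken and all letters distinct): M must equal 4. So M=4.
Step 8. [col 4: R + M ≡ Z (mod 10)] column 4: given R=6, M=4, carry-in 0, and digits 1,2,3,4,6,7,9 already taken and all letters distinct, R+M≡Z (mod 10) forces Z=0 ⇒ Z=0.

Answer: C=3, E=1, H=9, M=4, Q=7, R=6, U=2, Z=0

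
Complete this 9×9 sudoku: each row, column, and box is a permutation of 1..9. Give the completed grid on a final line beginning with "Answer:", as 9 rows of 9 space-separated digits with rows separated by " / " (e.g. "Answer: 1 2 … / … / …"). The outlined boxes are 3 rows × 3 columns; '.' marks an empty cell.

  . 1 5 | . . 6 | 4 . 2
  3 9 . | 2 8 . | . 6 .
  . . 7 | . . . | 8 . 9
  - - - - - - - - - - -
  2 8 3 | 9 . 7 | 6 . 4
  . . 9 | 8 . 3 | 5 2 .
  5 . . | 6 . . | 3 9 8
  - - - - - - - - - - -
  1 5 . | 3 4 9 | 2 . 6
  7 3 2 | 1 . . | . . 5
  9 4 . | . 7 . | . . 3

Step 1. [r2c6∈{1,4,5}] across row 2, 5 lands solely at r2c6, so r2c6=5.
Step 2. [r5c5∈{1}] nothing but 1 survives at r5c5. So r5c5=1.
Step 3. [r2c7∈{1,7}] col 7 places 7 nowhere but r2c7. So r2c7=7.
Step 4. [r5c1∈{4,6}] r5c1 is the only open cell in row 5 admitting 4 ⇒ r5c1=4.
Step 5. [r3c6∈{1,4}] r3c6 is the only open cell in col 6 admitting 1 ⇒ r3c6=1.
Step 6. [r5c2∈{6,7}] r5c2 is the only open cell in row 5 admitting 6. So r5c2=6.
Step 7. [r1c8∈{3}] r1c8 is down to just 3. So r1c8=3.
Step 8. [r7c3∈{8}] r7c3's peers cover all but 8 ⇒ r7c3=8.
Step 9. [r9c6∈{2,8}] 2 has one home in row 9: r9c6, so r9c6=2.
Step 10. [r9c8∈{1,8}] r9c8 is the only open cell in row 9 admitting 8, so r9c8=8.
Step 11. [r8c6∈{8}] only 8 remains possible at r8c6. So r8c6=8.
Step 12. [r5c9∈{7}] r5c9 is down to just 7 ⇒ r5c9=7.
Step 13. [r8c7∈{9}] only 9 remains possible at r8c7 ⇒ r8c7=9.
Step 14. [r9c3∈{6}] r9c3 has the single candidate 6, so r9c3=6.
Step 15. [r3c8∈{5}] r3c8 is down to just 5 ⇒ r3c8=5.
Step 16. [r3c1∈{6}] r3c1 has the single candidate 6. So r3c1=6.
Step 17. [r6c2∈{7}] r6c2 has the single candidate 7, so r6c2=7.
Step 18. [r8c5∈{6}] nothing but 6 survives at r8c5 ⇒ r8c5=6.
Step 19. [r6c3∈{1}] r6c3 has the single candidate 1 ⇒ r6c3=1.
Step 20. [r1c1∈{8}] only 8 remains possible at r1c1 ⇒ r1c1=8.
Step 21. [r9c7∈{1}] r9c7 has the single candidate 1. So r9c7=1.
Step 22. [r3c2∈{2}] only 2 remains possible at r3c2. So r3c2=2.
Step 23. [r2c9∈{1}] r2c9's peers cover all but 1, so r2c9=1.
Step 24. [r2c3∈{4}] nothing but 4 survives at r2c3. So r2c3=4.
Step 25. [r6c6∈{4}] only 4 remains possible at r6c6. So r6c6=4.
Step 26. [r6c5∈{2}] only 2 remains possible at r6c5. So r6c5=2.
Step 27. [r7c8∈{7}] only 7 remains possible at r7c8 ⇒ r7c8=7.
Step 28. [r8c8∈{4}] r8c8 has the single candidate 4 ⇒ r8c8=4.
Step 29. [r4c5∈{5}] only 5 remains possible at r4c5. So r4c5=5.
Step 30. [r3c4∈{4}] r3c4's peers cover all but 4 ⇒ r3c4=4.
Step 31. [r4c8∈{1}] r4c8's peers cover all but 1 ⇒ r4c8=1.
Step 32. [r9c4∈{5}] r9c4's peers cover all but 5, so r9c4=5.
Step 33. [r3c5∈{3}] r3c5's peers cover all but 3. So r3c5=3.
Step 34. [r1c4∈{7}] r1c4's peers cover all but 7 ⇒ r1c4=7.
Step 35. [r1c5∈{9}] r1c5's peers cover all but 9, so r1c5=9.

Answer: 8 1 5 7 9 6 4 3 2 / 3 9 4 2 8 5 7 6 1 / 6 2 7 4 3 1 8 5 9 / 2 8 3 9 5 7 6 1 4 / 4 6 9 8 1 3 5 2 7 / 5 7 1 6 2 4 3 9 8 / 1 5 8 3 4 9 2 7 6 / 7 3 2 1 6 8 9 4 5 / 9 4 6 5 7 2 1 8 3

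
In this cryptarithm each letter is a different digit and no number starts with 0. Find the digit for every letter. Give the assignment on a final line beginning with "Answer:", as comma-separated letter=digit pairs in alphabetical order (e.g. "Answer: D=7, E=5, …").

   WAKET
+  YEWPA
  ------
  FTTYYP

Step 1. [col 1: T + A ≡ P (mod 10)] several values work for P in column 1 (T + A ≡ P (mod 10), carry-in 0); try P=7. So P=7.
Step 2. [col 1: T + A ≡ P (mod 10)] no forcing yet in column 1 (carry-in 0); T=2 is free and consistent — try it. So T=2.
Step 3. [F] the sum has 6 digits but both addends have 5; that extra leading digit F is the final carry, namely 1. So F=1.
Step 4. [col 1: T + A ≡ P (mod 10)] in column 1 we have T+A≡P with carry-in 0; given T=2, P=7 and digits 1,2,7 already taken and all letters distinct, that pins A to 5, so A=5.
Step 5. [col 2: E + P ≡ Y (mod 10)] several values work for E in column 2 (E + P ≡ Y (mod 10), carry-in 0); try E=6. So E=6.
Step 6. [col 2: E + P ≡ Y (mod 10)] column 2: given E=6, P=7, carry-in 0, and digits 1,2,5,6,7 already taken and all letters distinct, E+P≡Y (mod 10) forces Y=3, so Y=3.
Step 7. [col 3: K + W ≡ Y (mod 10)] column 3 (K + W ≡ Y (mod 10), carry-in 1) doesn't pin W yet; pick W=8 and continue ⇒ W=8.
Step 8. [col 3: K + W ≡ Y (mod 10)] column 3: given W=8, Y=3, carry-in 1, and digits 1,2,3,5,6,7,8 already taken and all letters distinct, K+W≡Y (mod 10) forces K=4 ⇒ K=4.

Answer: A=5, E=6, F=1, K=4, P=7, T=2, W=8, Y=3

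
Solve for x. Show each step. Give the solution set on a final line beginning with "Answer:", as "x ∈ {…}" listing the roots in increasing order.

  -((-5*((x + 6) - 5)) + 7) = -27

Step 1. [-((-5*((x + 6) - 5)) + 7) = -27] flip signs both sides. So neg: (-5*((x + 6) - 5)) + 7 = 27.
Step 2. [(-5*((x + 6) - 5)) + 7 = 27] the outer +7 inverts by subtracting 7. So sub: -5*((x + 6) - 5) = 20.
Step 3. [-5*((x + 6) - 5) = 20] divide by the outer -5. So div: (x + 6) - 5 = -4.
Step 4. [(x + 6) - 5 = -4] peel the -5: add 5 from each side ⇒ sub: x + 6 = 1.
Step 5. [x + 6 = 1] subtract 6: x sits inside (… + 6), so sub: x = -5.

Answer: x ∈ {-5}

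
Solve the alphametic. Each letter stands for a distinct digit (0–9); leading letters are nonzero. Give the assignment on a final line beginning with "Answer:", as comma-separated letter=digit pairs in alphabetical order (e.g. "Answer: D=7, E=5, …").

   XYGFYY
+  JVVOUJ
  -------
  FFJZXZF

Step 1. [col 1: Y + J ≡ F (mod 10)] column 1 (Y + J ≡ F (mod 10), carry-in 0) doesn't pin F yet; pick F=1 and continue. So F=1.
Step 2. [col 1: Y + J ≡ F (mod 10)] several values work for J in column 1 (Y + J ≡ F (mod 10), carry-in 0); try J=3 ⇒ J=3.
Step 3. [col 1: Y + J ≡ F (mod 10)] from column 1 (J=3, F=1, carry-in 0, digits 1,3 already taken and all letters distinct): Y must equal 8 ⇒ Y=8.
Step 4. [col 2: Y + U ≡ Z (mod 10)] column 2 (Y + U ≡ Z (mod 10), carry-in 1) doesn't pin U yet; pick U=0 and continue, so U=0.
Step 5. [col 2: Y + U ≡ Z (mod 10)] in column 2 we have Y+U≡Z with carry-in 1; given Y=8, U=0 and digits 0,1,3,8 already taken and all letters distinct, that pins Z to 9 ⇒ Z=9.
Step 6. [col 3: F + O ≡ X (mod 10)] X=7 is one option consistent with column 3 (F + O ≡ X (mod 10), carry-in 0) — take it ⇒ X=7.
Step 7. [col 3: F + O ≡ X (mod 10)] from column 3 (F=1, X=7, carry-in 0, digits 0,1,3,7,8,9 already taken and all letters distinct): O must equal 6. So O=6.
Step 8. [col 4: G + V ≡ Z (mod 10)] no forcing yet in column 4 (carry-in 0); G=4 is free and consistent — try it, so G=4.
Step 9. [col 4: G + V ≡ Z (mod 10)] from column 4 (G=4, Z=9, carry-in 0, digits 0,1,3,4,6,7,8,9 already taken and all letters distinct): V must equal 5 ⇒ V=5.

Answer: F=1, G=4, J=3, O=6, U=0, V=5, X=7, Y=8, Z=9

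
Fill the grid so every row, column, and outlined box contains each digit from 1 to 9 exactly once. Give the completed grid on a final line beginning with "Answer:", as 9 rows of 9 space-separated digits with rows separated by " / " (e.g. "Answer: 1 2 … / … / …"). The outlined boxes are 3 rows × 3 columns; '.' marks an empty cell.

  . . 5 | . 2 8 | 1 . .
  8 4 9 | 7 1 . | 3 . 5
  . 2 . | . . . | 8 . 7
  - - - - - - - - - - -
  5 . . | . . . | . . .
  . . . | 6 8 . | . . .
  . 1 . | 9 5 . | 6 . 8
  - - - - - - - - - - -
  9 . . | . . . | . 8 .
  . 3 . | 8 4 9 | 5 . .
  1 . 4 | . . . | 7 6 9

Step 1. [r7c9∈{1,2,3,4}] r7c9 is the only open cell in box 9 admitting 3, so r7c9=3.
Step 2. [r5c8∈{1,2,3,4,5,7,9}] r5c8 is the only open cell in row 5 admitting 5 ⇒ r5c8=5.
Step 3. [r4c3∈{2,3,6,7,8}] in col 3, 8 fits only at r4c3, so r4c3=8.
Step 4. [r4c2∈{6,7,9}] 6 has one home in row 4: r4c2 ⇒ r4c2=6.
Step 5. [r9c5∈{3}] r9c5 is down to just 3 ⇒ r9c5=3.
Step 6. [r4c5∈{7}] r4c5 has the single candidate 7. So r4c5=7.
Step 7. [r7c6∈{1,2,5,6,7}] r7c6 is the only open cell in col 6 admitting 7 ⇒ r7c6=7.
Step 8. [r6c8∈{2,3,4,7}] r6c8 is the only open cell in col 8 admitting 7, so r6c8=7.
Step 9. [r4c8∈{1,2,3,4,9}] 3 has one home in col 8: r4c8 ⇒ r4c8=3.
Step 10. [r7c7∈{2,4}] row 7 places 4 nowhere but r7c7, so r7c7=4.
Step 11. [r7c4∈{1,2,5}] row 7 places 1 nowhere but r7c4 ⇒ r7c4=1.
Step 12. [r7c3∈{2,6}] r7c3 is the only open cell in row 7 admitting 2 ⇒ r7c3=2.
Step 13. [r6c3∈{3}] r6c3's peers cover all but 3. So r6c3=3.
Step 14. [r5c6∈{1,2,3,4}] across row 5, 3 lands solely at r5c6, so r5c6=3.
Step 15. [r5c9∈{1,2,4}] 1 has one home in row 5: r5c9, so r5c9=1.
Step 16. [r4c9∈{2,4}] across box 6, 4 lands solely at r4c9. So r4c9=4.
Step 17. [r4c4∈{2}] only 2 remains possible at r4c4 ⇒ r4c4=2.
Step 18. [r5c3∈{7}] only 7 remains possible at r5c3 ⇒ r5c3=7.
Step 19. [r9c4∈{5}] nothing but 5 survives at r9c4 ⇒ r9c4=5.
Step 20. [r6c6∈{4}] r6c6's peers cover all but 4. So r6c6=4.
Step 21. [r8c1∈{6,7}] r8c1 is the only open cell in row 8 admitting 7 ⇒ r8c1=7.
Step 22. [r5c7∈{2,9}] in col 7, 2 fits only at r5c7. So r5c7=2.
Step 23. [r1c8∈{4,9}] in row 1, 9 fits only at r1c8, so r1c8=9.
Step 24. [r1c4∈{3,4}] row 1 places 4 nowhere but r1c4. So r1c4=4.
Step 25. [r1c1∈{3,6}] across row 1, 3 lands solely at r1c1, so r1c1=3.
Step 26. [r3c1∈{6}] r3c1 has the single candidate 6. So r3c1=6.
Step 27. [r8c8∈{1,2}] r8c8 is the only open cell in row 8 admitting 1. So r8c8=1.
Step 28. [r3c3∈{1}] r3c3's peers cover all but 1. So r3c3=1.
Step 29. [r1c2∈{7}] only 7 remains possible at r1c2, so r1c2=7.
Step 30. [r4c6∈{1}] only 1 remains possible at r4c6. So r4c6=1.
Step 31. [r9c2∈{8}] r9c2's peers cover all but 8. So r9c2=8.
Step 32. [r1c9∈{6}] r1c9's peers cover all but 6 ⇒ r1c9=6.
Step 33. [r7c5∈{6}] r7c5 has the single candidate 6. So r7c5=6.
Step 34. [r6c1∈{2}] r6c1's peers cover all but 2. So r6c1=2.
Step 35. [r2c6∈{6}] r2c6's peers cover all but 6. So r2c6=6.
Step 36. [r3c6∈{5}] only 5 remains possible at r3c6. So r3c6=5.
Step 37. [r4c7∈{9}] r4c7 is down to just 9. So r4c7=9.
Step 38. [r7c2∈{5}] r7c2 is down to just 5, so r7c2=5.
Step 39. [r2c8∈{2}] r2c8 is down to just 2. So r2c8=2.
Step 40. [r5c2∈{9}] r5c2 is down to just 9, so r5c2=9.
Step 41. [r8c9∈{2}] r8c9 has the single candidate 2. So r8c9=2.
Step 42. [r3c8∈{4}] only 4 remains possible at r3c8. So r3c8=4.
Step 43. [r9c6∈{2}] only 2 remains possible at r9c6 ⇒ r9c6=2.
Step 44. [r3c4∈{3}] only 3 remains possible at r3c4. So r3c4=3.
Step 45. [r5c1∈{4}] only 4 remains possible at r5c1 ⇒ r5c1=4.
Step 46. [r8c3∈{6}] nothing but 6 survives at r8c3. So r8c3=6.
Step 47. [r3c5∈{9}] nothing but 9 survives at r3c5. So r3c5=9.

Answer: 3 7 5 4 2 8 1 9 6 / 8 4 9 7 1 6 3 2 5 / 6 2 1 3 9 5 8 4 7 / 5 6 8 2 7 1 9 3 4 / 4 9 7 6 8 3 2 5 1 / 2 1 3 9 5 4 6 7 8 / 9 5 2 1 6 7 4 8 3 / 7 3 6 8 4 9 5 1 2 / 1 8 4 5 3 2 7 6 9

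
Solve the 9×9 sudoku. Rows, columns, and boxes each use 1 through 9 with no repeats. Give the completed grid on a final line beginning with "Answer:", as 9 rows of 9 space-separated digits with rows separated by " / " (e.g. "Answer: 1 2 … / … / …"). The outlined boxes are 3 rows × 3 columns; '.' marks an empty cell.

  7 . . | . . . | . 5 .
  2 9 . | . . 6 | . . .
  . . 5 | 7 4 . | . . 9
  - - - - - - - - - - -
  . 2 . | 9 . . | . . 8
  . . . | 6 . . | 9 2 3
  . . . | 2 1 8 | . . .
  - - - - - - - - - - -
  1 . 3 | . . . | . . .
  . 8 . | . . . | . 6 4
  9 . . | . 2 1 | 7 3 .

Step 1. [r8c1∈{5}] r8c1 has the single candidate 5. So r8c1=5.
Step 2. [r9c4∈{4,5,8}] r9c4 is the only open cell in row 9 admitting 8. So r9c4=8.
Step 3. [r8c7∈{1,2}] r8c7 is the only open cell in row 8 admitting 1, so r8c7=1.
Step 4. [r4c8∈{1,4,7}] in box 6, 1 fits only at r4c8, so r4c8=1.
Step 5. [r3c8∈{8}] nothing but 8 survives at r3c8, so r3c8=8.
Step 6. [r3c2∈{1,3,6}] row 3 places 1 nowhere but r3c2 ⇒ r3c2=1.
Step 7. [r8c4∈{3}] r8c4 has the single candidate 3 ⇒ r8c4=3.
Step 8. [r7c5∈{5,6,7,9}] 6 has one home in col 5: r7c5 ⇒ r7c5=6.
Step 9. [r6c3∈{4,6,7,9}] across row 6, 9 lands solely at r6c3, so r6c3=9.
Step 10. [r9c9∈{5}] r9c9 has the single candidate 5, so r9c9=5.
Step 11. [r5c3∈{1,4,7,8}] row 5 places 1 nowhere but r5c3. So r5c3=1.
Step 12. [r7c4∈{4,5}] r7c4 is the only open cell in col 4 admitting 4 ⇒ r7c4=4.
Step 13. [r7c2∈{7}] nothing but 7 survives at r7c2, so r7c2=7.
Step 14. [r4c3∈{4,6,7}] r4c3 is the only open cell in col 3 admitting 7 ⇒ r4c3=7.
Step 15. [r7c6∈{5,9}] 5 has one home in row 7: r7c6. So r7c6=5.
Step 16. [r1c4∈{1}] only 1 remains possible at r1c4, so r1c4=1.
Step 17. [r7c9∈{2}] nothing but 2 survives at r7c9 ⇒ r7c9=2.
Step 18. [r1c9∈{6}] r1c9's peers cover all but 6. So r1c9=6.
Step 19. [r3c1∈{3,6}] row 3 places 6 nowhere but r3c1. So r3c1=6.
Step 20. [r6c2∈{3,4,5,6}] in box 4, 6 fits only at r6c2 ⇒ r6c2=6.
Step 21. [r1c2∈{3,4}] r1c2 is the only open cell in col 2 admitting 3 ⇒ r1c2=3.
Step 22. [r6c1∈{3,4}] across row 6, 3 lands solely at r6c1. So r6c1=3.
Step 23. [r4c1∈{4}] r4c1 has the single candidate 4 ⇒ r4c1=4.
Step 24. [r6c9∈{7}] r6c9 has the single candidate 7 ⇒ r6c9=7.
Step 25. [r6c8∈{4}] r6c8 is down to just 4. So r6c8=4.
Step 26. [r4c6∈{3}] r4c6 has the single candidate 3. So r4c6=3.
Step 27. [r4c5∈{5}] only 5 remains possible at r4c5. So r4c5=5.
Step 28. [r3c7∈{2,3}] across row 3, 3 lands solely at r3c7, so r3c7=3.
Step 29. [r1c7∈{2,4}] across col 7, 2 lands solely at r1c7, so r1c7=2.
Step 30. [r1c3∈{4,8}] in row 1, 4 fits only at r1c3, so r1c3=4.
Step 31. [r1c6∈{9}] only 9 remains possible at r1c6, so r1c6=9.
Step 32. [r8c6∈{7}] only 7 remains possible at r8c6, so r8c6=7.
Step 33. [r1c5∈{8}] r1c5 has the single candidate 8 ⇒ r1c5=8.
Step 34. [r4c7∈{6}] only 6 remains possible at r4c7, so r4c7=6.
Step 35. [r8c5∈{9}] r8c5 has the single candidate 9. So r8c5=9.
Step 36. [r7c7∈{8}] r7c7 has the single candidate 8, so r7c7=8.
Step 37. [r2c4∈{5}] r2c4's peers cover all but 5. So r2c4=5.
Step 38. [r2c3∈{8}] nothing but 8 survives at r2c3. So r2c3=8.
Step 39. [r7c8∈{9}] r7c8 is down to just 9 ⇒ r7c8=9.
Step 40. [r2c5∈{3}] only 3 remains possible at r2c5 ⇒ r2c5=3.
Step 41. [r5c2∈{5}] r5c2 has the single candidate 5. So r5c2=5.
Step 42. [r5c6∈{4}] r5c6's peers cover all but 4 ⇒ r5c6=4.
Step 43. [r9c3∈{6}] nothing but 6 survives at r9c3. So r9c3=6.
Step 44. [r2c7∈{4}] nothing but 4 survives at r2c7, so r2c7=4.
Step 45. [r5c5∈{7}] r5c5's peers cover all but 7. So r5c5=7.
Step 46. [r9c2∈{4}] r9c2's peers cover all but 4. So r9c2=4.
Step 47. [r2c8∈{7}] nothing but 7 survives at r2c8 ⇒ r2c8=7.
Step 48. [r8c3∈{2}] r8c3's peers cover all but 2 ⇒ r8c3=2.
Step 49. [r5c1∈{8}] only 8 remains possible at r5c1. So r5c1=8.
Step 50. [r2c9∈{1}] r2c9 has the single candidate 1 ⇒ r2c9=1.
Step 51. [r6c7∈{5}] nothing but 5 survives at r6c7 ⇒ r6c7=5.
Step 52. [r3c6∈{2}] only 2 remains possible at r3c6, so r3c6=2.

Answer: 7 3 4 1 8 9 2 5 6 / 2 9 8 5 3 6 4 7 1 / 6 1 5 7 4 2 3 8 9 / 4 2 7 9 5 3 6 1 8 / 8 5 1 6 7 4 9 2 3 / 3 6 9 2 1 8 5 4 7 / 1 7 3 4 6 5 8 9 2 / 5 8 2 3 9 7 1 6 4 / 9 4 6 8 2 1 7 3 5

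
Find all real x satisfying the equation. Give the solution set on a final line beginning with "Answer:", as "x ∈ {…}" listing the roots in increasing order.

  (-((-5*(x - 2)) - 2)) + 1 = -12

Step 1. [(-((-5*(x - 2)) - 2)) + 1 = -12] 1 comes off first (subtract 1). So sub: -((-5*(x - 2)) - 2) = -13.
Step 2. [-((-5*(x - 2)) - 2) = -13] LHS negated; negate both sides. So neg: (-5*(x - 2)) - 2 = 13.
Step 3. [(-5*(x - 2)) - 2 = 13] -2 is outermost — add 2 both sides, so sub: -5*(x - 2) = 15.
Step 4. [-5*(x - 2) = 15] -5·(inner) — divide through by -5 ⇒ div: x - 2 = -3.
Step 5. [x - 2 = -3] the outer -2 inverts by adding 2. So sub: x = -1.

Answer: x ∈ {-1}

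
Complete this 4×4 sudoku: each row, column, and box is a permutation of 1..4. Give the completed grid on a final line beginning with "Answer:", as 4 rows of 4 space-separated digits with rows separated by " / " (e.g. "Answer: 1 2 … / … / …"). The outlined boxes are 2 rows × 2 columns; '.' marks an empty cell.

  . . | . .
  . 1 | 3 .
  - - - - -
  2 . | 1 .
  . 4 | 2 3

Step 1. [r1c3∈{4}] r1c3's peers cover all but 4, so r1c3=4.
Step 2. [r1c2∈{2,3}] across col 2, 2 lands solely at r1c2, so r1c2=2.
Step 3. [r2c1∈{4}] r2c1 has the single candidate 4, so r2c1=4.
Step 4. [r3c2∈{3}] r3c2's peers cover all but 3. So r3c2=3.
Step 5. [r4c1∈{1}] r4c1's peers cover all but 1, so r4c1=1.
Step 6. [r1c1∈{3}] only 3 remains possible at r1c1, so r1c1=3.
Step 7. [r2c4∈{2}] nothing but 2 survives at r2c4 ⇒ r2c4=2.
Step 8. [r1c4∈{1}] only 1 remains possible at r1c4 ⇒ r1c4=1.
Step 9. [r3c4∈{4}] only 4 remains possible at r3c4, so r3c4=4.

Answer: 3 2 4 1 / 4 1 3 2 / 2 3 1 4 / 1 4 2 3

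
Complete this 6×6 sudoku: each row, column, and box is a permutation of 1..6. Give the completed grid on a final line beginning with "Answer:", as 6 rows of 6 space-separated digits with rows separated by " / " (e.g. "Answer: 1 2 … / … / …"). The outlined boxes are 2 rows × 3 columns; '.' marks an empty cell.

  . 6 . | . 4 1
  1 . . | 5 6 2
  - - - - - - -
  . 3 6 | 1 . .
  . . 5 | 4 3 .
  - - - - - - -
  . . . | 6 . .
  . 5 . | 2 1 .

Step 1. [r2c3∈{3,4}] r2c3 is the only open cell in row 2 admitting 3 ⇒ r2c3=3.
Step 2. [r6c3∈{4}] only 4 remains possible at r6c3. So r6c3=4.
Step 3. [r4c1∈{2}] r4c1 is down to just 2 ⇒ r4c1=2.
Step 4. [r5c6∈{3,4,5}] 4 has one home in row 5: r5c6, so r5c6=4.
Step 5. [r5c2∈{1,2}] 2 has one home in col 2: r5c2 ⇒ r5c2=2.
Step 6. [r5c1∈{3}] r5c1's peers cover all but 3. So r5c1=3.
Step 7. [r3c6∈{5}] r3c6's peers cover all but 5. So r3c6=5.
Step 8. [r2c2∈{4}] r2c2 has the single candidate 4, so r2c2=4.
Step 9. [r4c6∈{6}] r4c6 has the single candidate 6 ⇒ r4c6=6.
Step 10. [r1c4∈{3}] r1c4 is down to just 3. So r1c4=3.
Step 11. [r1c1∈{5}] r1c1 has the single candidate 5, so r1c1=5.
Step 12. [r5c3∈{1}] r5c3 is down to just 1 ⇒ r5c3=1.
Step 13. [r5c5∈{5}] r5c5 is down to just 5, so r5c5=5.
Step 14. [r4c2∈{1}] r4c2's peers cover all but 1, so r4c2=1.
Step 15. [r6c6∈{3}] r6c6 has the single candidate 3, so r6c6=3.
Step 16. [r3c1∈{4}] only 4 remains possible at r3c1. So r3c1=4.
Step 17. [r1c3∈{2}] r1c3 has the single candidate 2, so r1c3=2.
Step 18. [r6c1∈{6}] only 6 remains possible at r6c1. So r6c1=6.
Step 19. [r3c5∈{2}] only 2 remains possible at r3c5, so r3c5=2.

Answer: 5 6 2 3 4 1 / 1 4 3 5 6 2 / 4 3 6 1 2 5 / 2 1 5 4 3 6 / 3 2 1 6 5 4 / 6 5 4 2 1 3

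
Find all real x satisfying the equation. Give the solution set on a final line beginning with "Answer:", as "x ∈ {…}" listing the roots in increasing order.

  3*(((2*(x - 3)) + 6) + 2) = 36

Step 1. [3*(((2*(x - 3)) + 6) + 2) = 36] divide by the outer 3 ⇒ div: ((2*(x - 3)) + 6) + 2 = 12.
Step 2. [((2*(x - 3)) + 6) + 2 = 12] +2 is outermost — subtract 2 both sides ⇒ sub: (2*(x - 3)) + 6 = 10.
Step 3. [(2*(x - 3)) + 6 = 10] 6 comes off first (subtract 6), so sub: 2*(x - 3) = 4.
Step 4. [2*(x - 3) = 4] 2 out front; divide by 2, so div: x - 3 = 2.
Step 5. [x - 3 = 2] add 3: x sits inside (… - 3), so sub: x = 5.

Answer: x ∈ {5}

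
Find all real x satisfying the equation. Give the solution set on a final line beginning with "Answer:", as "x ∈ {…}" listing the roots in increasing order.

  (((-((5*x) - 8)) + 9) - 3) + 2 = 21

Step 1. [(((-((5*x) - 8)) + 9) - 3) + 2 = 21] the outer +2 inverts by subtracting 2 ⇒ sub: ((-((5*x) - 8)) + 9) - 3 = 19.
Step 2. [((-((5*x) - 8)) + 9) - 3 = 19] -3 is outermost — add 3 both sides ⇒ sub: (-((5*x) - 8)) + 9 = 22.
Step 3. [(-((5*x) - 8)) + 9 = 22] subtract 9: x sits inside (… + 9) ⇒ sub: -((5*x) - 8) = 13.
Step 4. [-((5*x) - 8) = 13] flip signs both sides, so neg: (5*x) - 8 = -13.
Step 5. [(5*x) - 8 = -13] add 8: x sits inside (… - 8). So sub: 5*x = -5.
Step 6. [5*x = -5] 5 out front; divide by 5, so div: x = -1.

Answer: x ∈ {-1}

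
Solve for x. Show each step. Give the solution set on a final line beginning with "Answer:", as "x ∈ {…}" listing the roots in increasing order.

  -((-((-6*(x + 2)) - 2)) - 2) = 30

Step 1. [-((-((-6*(x + 2)) - 2)) - 2) = 30] flip signs both sides, so neg: (-((-6*(x + 2)) - 2)) - 2 = -30.
Step 2. [(-((-6*(x + 2)) - 2)) - 2 = -30] peel the -2: add 2 from each side. So sub: -((-6*(x + 2)) - 2) = -28.
Step 3. [-((-6*(x + 2)) - 2) = -28] LHS negated; negate both sides ⇒ neg: (-6*(x + 2)) - 2 = 28.
Step 4. [(-6*(x + 2)) - 2 = 28] the outer -2 inverts by adding 2, so sub: -6*(x + 2) = 30.
Step 5. [-6*(x + 2) = 30] divide by the outer -6. So div: x + 2 = -5.
Step 6. [x + 2 = -5] peel the +2: subtract 2 from each side ⇒ sub: x = -7.

Answer: x ∈ {-7}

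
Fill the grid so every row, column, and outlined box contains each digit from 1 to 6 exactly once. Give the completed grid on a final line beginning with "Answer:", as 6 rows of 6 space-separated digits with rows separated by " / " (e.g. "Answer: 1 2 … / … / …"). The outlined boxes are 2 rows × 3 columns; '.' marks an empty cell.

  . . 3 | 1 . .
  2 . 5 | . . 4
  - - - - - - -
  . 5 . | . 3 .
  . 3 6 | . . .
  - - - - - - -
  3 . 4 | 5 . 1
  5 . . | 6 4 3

Step 1. [r1c1∈{4,6}] in col 1, 6 fits only at r1c1, so r1c1=6.
Step 2. [r3c3∈{1,2}] 2 has one home in box 3: r3c3 ⇒ r3c3=2.
Step 3. [r4c4∈{2,4}] in col 4, 2 fits only at r4c4. So r4c4=2.
Step 4. [r3c1∈{1,4}] row 3 places 1 nowhere but r3c1 ⇒ r3c1=1.
Step 5. [r6c2∈{1,2}] across row 6, 2 lands solely at r6c2. So r6c2=2.
Step 6. [r4c6∈{5}] r4c6's peers cover all but 5 ⇒ r4c6=5.
Step 7. [r5c5∈{2}] only 2 remains possible at r5c5, so r5c5=2.
Step 8. [r3c4∈{4}] r3c4 is down to just 4, so r3c4=4.
Step 9. [r1c6∈{2}] r1c6's peers cover all but 2. So r1c6=2.
Step 10. [r1c5∈{5}] r1c5 is down to just 5. So r1c5=5.
Step 11. [r4c5∈{1}] nothing but 1 survives at r4c5 ⇒ r4c5=1.
Step 12. [r1c2∈{4}] r1c2 is down to just 4 ⇒ r1c2=4.
Step 13. [r4c1∈{4}] r4c1 has the single candidate 4 ⇒ r4c1=4.
Step 14. [r2c4∈{3}] only 3 remains possible at r2c4, so r2c4=3.
Step 15. [r3c6∈{6}] only 6 remains possible at r3c6. So r3c6=6.
Step 16. [r5c2∈{6}] nothing but 6 survives at r5c2, so r5c2=6.
Step 17. [r6c3∈{1}] r6c3's peers cover all but 1. So r6c3=1.
Step 18. [r2c2∈{1}] nothing but 1 survives at r2c2. So r2c2=1.
Step 19. [r2c5∈{6}] only 6 remains possible at r2c5. So r2c5=6.

Answer: 6 4 3 1 5 2 / 2 1 5 3 6 4 / 1 5 2 4 3 6 / 4 3 6 2 1 5 / 3 6 4 5 2 1 / 5 2 1 6 4 3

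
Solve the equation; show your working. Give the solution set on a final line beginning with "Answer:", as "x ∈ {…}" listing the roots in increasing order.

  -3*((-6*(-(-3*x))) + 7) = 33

Step 1. [-3*((-6*(-(-3*x))) + 7) = 33] divide by the outer -3. So div: (-6*(-(-3*x))) + 7 = -11.
Step 2. [(-6*(-(-3*x))) + 7 = -11] peel the +7: subtract 7 from each side ⇒ sub: -6*(-(-3*x)) = -18.
Step 3. [-6*(-(-3*x)) = -18] -6 out front; divide by -6. So div: -(-3*x) = 3.
Step 4. [-(-3*x) = 3] flip signs both sides. So neg: -3*x = -3.
Step 5. [-3*x = -3] LHS = -3·(…); ÷-3 both sides. So div: x = 1.

Answer: x ∈ {1}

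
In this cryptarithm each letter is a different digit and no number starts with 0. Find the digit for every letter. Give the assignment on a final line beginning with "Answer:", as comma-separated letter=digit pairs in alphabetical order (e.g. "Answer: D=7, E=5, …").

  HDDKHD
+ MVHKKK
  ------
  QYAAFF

Step 1. [col 1: D + K ≡ F (mod 10)] several values work for D in column 1 (D + K ≡ F (mod 10), carry-in 0); try D=8, so D=8.
Step 2. [col 1: D + K ≡ F (mod 10)] no forcing yet in column 1 (carry-in 0); F=0 is free and consistent — try it, so F=0.
Step 3. [col 1: D + K ≡ F (mod 10)] column 1 reads D+K+carry(0)=F with D=8, F=0; with digits 0,8 already taken and all letters distinct, the only value for K is 2 ⇒ K=2.
Step 4. [col 2: H + K ≡ F (mod 10)] from column 2 (K=2, F=0, carry-in 1, digits 0,2,8 already taken and all letters distinct): H must equal 7, so H=7.
Step 5. [col 3: K + K ≡ A (mod 10)] from column 3 (K=2, carry-in 1, digits 0,2,7,8 already taken and all letters distinct): A must equal 5, so A=5.
Step 6. [col 5: D + V ≡ Y (mod 10)] in column 5 we have D+V≡Y with carry-in 1; given D=8 and digits 0,2,5,7,8 already taken and all letters distinct, that pins Y to 3, so Y=3.
Step 7. [col 5: D + V ≡ Y (mod 10)] from column 5 (D=8, Y=3, carry-in 1, digits 0,2,3,5,7,8 already taken and all letters distinct): V must equal 4, so V=4.
Step 8. [col 6: H + M ≡ Q (mod 10)] from column 6 (H=7, carry-in 1, digits 0,2,3,4,5,7,8 already taken and all letters distinct): Q must equal 9 ⇒ Q=9.
Step 9. [col 6: H + M ≡ Q (mod 10)] column 6: given H=7, Q=9, carry-in 1, and digits 0,2,3,4,5,7,8,9 already taken and all letters distinct, H+M≡Q (mod 10) forces M=1. So M=1.

Answer: A=5, D=8, F=0, H=7, K=2, M=1, Q=9, V=4, Y=3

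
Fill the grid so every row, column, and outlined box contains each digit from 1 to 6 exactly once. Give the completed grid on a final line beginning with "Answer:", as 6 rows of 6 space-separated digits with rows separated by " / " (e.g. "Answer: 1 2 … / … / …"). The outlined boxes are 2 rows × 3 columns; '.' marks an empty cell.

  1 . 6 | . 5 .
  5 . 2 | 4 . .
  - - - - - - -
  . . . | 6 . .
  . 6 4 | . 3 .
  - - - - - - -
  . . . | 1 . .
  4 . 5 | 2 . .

Step 1. [r3c5∈{1,2,4}] across col 5, 2 lands solely at r3c5 ⇒ r3c5=2.
Step 2. [r2c2∈{3}] r2c2's peers cover all but 3. So r2c2=3.
Step 3. [r5c6∈{3,4,5,6}] in row 5, 5 fits only at r5c6 ⇒ r5c6=5.
Step 4. [r5c1∈{2,3,6}] r5c1 is the only open cell in col 1 admitting 6. So r5c1=6.
Step 5. [r3c3∈{1,3}] col 3 places 1 nowhere but r3c3, so r3c3=1.
Step 6. [r2c5∈{1,6}] r2c5 is the only open cell in col 5 admitting 1, so r2c5=1.
Step 7. [r6c6∈{3,6}] 3 has one home in row 6: r6c6, so r6c6=3.
Step 8. [r3c6∈{4}] r3c6's peers cover all but 4, so r3c6=4.
Step 9. [r3c2∈{5}] r3c2 has the single candidate 5. So r3c2=5.
Step 10. [r2c6∈{6}] r2c6 has the single candidate 6. So r2c6=6.
Step 11. [r4c6∈{1}] nothing but 1 survives at r4c6. So r4c6=1.
Step 12. [r1c2∈{4}] r1c2's peers cover all but 4 ⇒ r1c2=4.
Step 13. [r4c1∈{2}] r4c1 has the single candidate 2, so r4c1=2.
Step 14. [r5c5∈{4}] r5c5 is down to just 4. So r5c5=4.
Step 15. [r4c4∈{5}] nothing but 5 survives at r4c4 ⇒ r4c4=5.
Step 16. [r5c2∈{2}] only 2 remains possible at r5c2, so r5c2=2.
Step 17. [r3c1∈{3}] r3c1's peers cover all but 3 ⇒ r3c1=3.
Step 18. [r6c5∈{6}] r6c5 has the single candidate 6, so r6c5=6.
Step 19. [r6c2∈{1}] nothing but 1 survives at r6c2, so r6c2=1.
Step 20. [r5c3∈{3}] only 3 remains possible at r5c3. So r5c3=3.
Step 21. [r1c4∈{3}] r1c4 is down to just 3. So r1c4=3.
Step 22. [r1c6∈{2}] r1c6's peers cover all but 2, so r1c6=2.

Answer: 1 4 6 3 5 2 / 5 3 2 4 1 6 / 3 5 1 6 2 4 / 2 6 4 5 3 1 / 6 2 3 1 4 5 / 4 1 5 2 6 3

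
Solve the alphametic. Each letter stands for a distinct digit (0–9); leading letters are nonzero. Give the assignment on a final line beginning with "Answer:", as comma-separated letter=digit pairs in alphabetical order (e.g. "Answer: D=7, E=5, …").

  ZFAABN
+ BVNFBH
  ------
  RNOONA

Step 1. [col 1: N + H ≡ A (mod 10)] column 1 (N + H ≡ A (mod 10), carry-in 0) doesn't pin A yet; pick A=7 and continue, so A=7.
Step 2. [col 1: N + H ≡ A (mod 10)] N=2 is one option consistent with column 1 (N + H ≡ A (mod 10), carry-in 0) — take it ⇒ N=2.
Step 3. [col 1: N + H ≡ A (mod 10)] in column 1 we have N+H≡A with carry-in 0; given N=2, A=7 and digits 2,7 already taken and all letters distinct, that pins H to 5, so H=5.
Step 4. [col 2: B + B ≡ N (mod 10)] several values work for B in column 2 (B + B ≡ N (mod 10), carry-in 0); try B=1, so B=1.
Step 5. [col 3: A + F ≡ O (mod 10)] no forcing yet in column 3 (carry-in 0); O=0 is free and consistent — try it. So O=0.
Step 6. [col 3: A + F ≡ O (mod 10)] column 3: given A=7, O=0, carry-in 0, and digits 0,1,2,5,7 already taken and all letters distinct, A+F≡O (mod 10) forces F=3, so F=3.
Step 7. [col 5: F + V ≡ N (mod 10)] column 5 reads F+V+carry(1)=N with F=3, N=2; with digits 0,1,2,3,5,7 already taken and all letters distinct, the only value for V is 8. So V=8.
Step 8. [col 6: Z + B ≡ R (mod 10)] column 6: given B=1, carry-in 1, and digits 0,1,2,3,5,7,8 already taken and all letters distinct, Z+B≡R (mod 10) forces R=6, so R=6.
Step 9. [col 6: Z + B ≡ R (mod 10)] from column 6 (B=1, R=6, carry-in 1, digits 0,1,2,3,5,6,7,8 already taken and all letters distinct): Z must equal 4. So Z=4.

Answer: A=7, B=1, F=3, H=5, N=2, O=0, R=6, V=8, Z=4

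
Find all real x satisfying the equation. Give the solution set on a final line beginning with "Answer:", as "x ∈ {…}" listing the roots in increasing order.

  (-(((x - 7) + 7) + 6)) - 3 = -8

Step 1. [(-(((x - 7) + 7) + 6)) - 3 = -8] add 3: x sits inside (… - 3) ⇒ sub: -(((x - 7) + 7) + 6) = -5.
Step 2. [-(((x - 7) + 7) + 6) = -5] leading − — multiply by −1 ⇒ neg: ((x - 7) + 7) + 6 = 5.
Step 3. [((x - 7) + 7) + 6 = 5] 6 comes off first (subtract 6) ⇒ sub: (x - 7) + 7 = -1.
Step 4. [(x - 7) + 7 = -1] peel the +7: subtract 7 from each side, so sub: x - 7 = -8.
Step 5. [x - 7 = -8] the outer -7 inverts by adding 7. So sub: x = -1.

Answer: x ∈ {-1}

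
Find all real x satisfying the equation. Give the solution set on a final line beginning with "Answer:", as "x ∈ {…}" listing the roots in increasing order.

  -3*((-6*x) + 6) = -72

Step 1. [-3*((-6*x) + 6) = -72] LHS = -3·(…); ÷-3 both sides, so div: (-6*x) + 6 = 24.
Step 2. [(-6*x) + 6 = 24] peel the +6: subtract 6 from each side. So sub: -6*x = 18.
Step 3. [-6*x = 18] leading coefficient -6: divide by -6 ⇒ div: x = -3.

Answer: x ∈ {-3}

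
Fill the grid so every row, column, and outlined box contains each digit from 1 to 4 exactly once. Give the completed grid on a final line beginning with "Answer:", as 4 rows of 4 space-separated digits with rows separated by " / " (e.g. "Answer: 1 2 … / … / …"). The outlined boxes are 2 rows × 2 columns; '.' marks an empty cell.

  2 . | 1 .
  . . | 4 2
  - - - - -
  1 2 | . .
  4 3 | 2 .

Step 1. [r3c3∈{3}] r3c3 is down to just 3 ⇒ r3c3=3.
Step 2. [r2c2∈{1}] nothing but 1 survives at r2c2 ⇒ r2c2=1.
Step 3. [r2c1∈{3}] nothing but 3 survives at r2c1 ⇒ r2c1=3.
Step 4. [r3c4∈{4}] r3c4 is down to just 4, so r3c4=4.
Step 5. [r1c2∈{4}] nothing but 4 survives at r1c2 ⇒ r1c2=4.
Step 6. [r4c4∈{1}] r4c4's peers cover all but 1, so r4c4=1.
Step 7. [r1c4∈{3}] only 3 remains possible at r1c4. So r1c4=3.

Answer: 2 4 1 3 / 3 1 4 2 / 1 2 3 4 / 4 3 2 1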